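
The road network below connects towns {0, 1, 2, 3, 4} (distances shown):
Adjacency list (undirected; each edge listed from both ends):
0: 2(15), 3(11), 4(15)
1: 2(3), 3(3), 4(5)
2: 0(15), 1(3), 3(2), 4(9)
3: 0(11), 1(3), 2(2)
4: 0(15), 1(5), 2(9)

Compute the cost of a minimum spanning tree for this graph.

21

Kruskal: consider edges lightest-first.
2—3 (2): add — endpoints in different components.
1—2 (3): add — endpoints in different components.
1—3 (3): skip — 1 and 3 already connected.
1—4 (5): add — endpoints in different components.
2—4 (9): skip — 2 and 4 already connected.
0—3 (11): add — endpoints in different components.
MST edges: 2—3, 1—2, 1—4, 0—3; total weight 2+3+5+11 = 21.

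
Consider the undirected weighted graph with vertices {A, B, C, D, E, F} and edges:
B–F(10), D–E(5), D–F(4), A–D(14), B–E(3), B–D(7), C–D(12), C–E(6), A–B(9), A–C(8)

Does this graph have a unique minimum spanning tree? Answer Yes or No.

Yes

Sort edges by weight, then run Kruskal:
B–E (3): add. Components now {A} {B,E} {C} {D} {F}
D–F (4): add. Components now {A} {B,E} {C} {D,F}
D–E (5): add. Components now {A} {B,D,E,F} {C}
C–E (6): add. Components now {A} {B,C,D,E,F}
B–D (7): skip — B and D already connected.
A–C (8): add. Components now {A,B,C,D,E,F}
Every non-tree edge has weight strictly greater than the heaviest edge on the tree path between its endpoints, so the MST is unique.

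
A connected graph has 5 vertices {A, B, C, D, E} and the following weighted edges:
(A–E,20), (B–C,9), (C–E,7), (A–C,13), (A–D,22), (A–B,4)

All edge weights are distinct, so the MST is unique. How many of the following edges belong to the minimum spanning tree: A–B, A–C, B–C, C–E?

Kruskal: consider edges lightest-first.
A–B (4): add. Components now {A,B} {C} {D} {E}
C–E (7): add. Components now {A,B} {C,E} {D}
B–C (9): add. Components now {A,B,C,E} {D}
A–C (13): skip — A and C already connected.
A–E (20): skip — A and E already connected.
A–D (22): add. Components now {A,B,C,D,E}
MST edge set: {A–B, C–E, B–C, A–D}.
Of the listed edges, {A–B, B–C, C–E} are in the MST → 3.

3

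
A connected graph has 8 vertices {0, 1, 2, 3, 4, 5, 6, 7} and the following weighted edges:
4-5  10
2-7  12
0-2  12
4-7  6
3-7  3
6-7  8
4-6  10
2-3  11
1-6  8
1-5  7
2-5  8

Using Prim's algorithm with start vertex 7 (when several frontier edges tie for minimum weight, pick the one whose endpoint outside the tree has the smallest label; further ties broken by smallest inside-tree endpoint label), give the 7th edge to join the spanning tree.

0-2

Grow the tree from 7 using Prim:
Step 1: cheapest edge leaving the tree is 3-7 (3); add 3.
Step 2: cheapest edge leaving the tree is 4-7 (6); add 4.
Step 3: cheapest edge leaving the tree is 6-7 (8); add 6.
Step 4: cheapest edge leaving the tree is 1-6 (8); add 1.
Step 5: cheapest edge leaving the tree is 1-5 (7); add 5.
Step 6: cheapest edge leaving the tree is 2-5 (8); add 2.
Step 7: cheapest edge leaving the tree is 0-2 (12); add 0.
The 7th edge added is 0-2.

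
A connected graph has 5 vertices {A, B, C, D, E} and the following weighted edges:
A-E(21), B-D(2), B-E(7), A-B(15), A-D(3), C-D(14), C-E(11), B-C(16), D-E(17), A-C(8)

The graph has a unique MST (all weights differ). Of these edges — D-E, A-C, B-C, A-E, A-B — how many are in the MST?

1

Kruskal: consider edges lightest-first.
B-D (2): add — endpoints in different components.
A-D (3): add — endpoints in different components.
B-E (7): add — endpoints in different components.
A-C (8): add — endpoints in different components.
MST edge set: {B-D, A-D, B-E, A-C}.
Of the listed edges, {A-C} are in the MST → 1.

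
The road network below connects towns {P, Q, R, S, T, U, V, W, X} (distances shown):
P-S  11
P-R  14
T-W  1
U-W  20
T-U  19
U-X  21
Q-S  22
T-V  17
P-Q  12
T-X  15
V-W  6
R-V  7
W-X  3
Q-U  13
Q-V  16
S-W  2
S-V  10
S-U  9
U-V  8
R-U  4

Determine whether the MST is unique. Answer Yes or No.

Kruskal: consider edges lightest-first.
T-W (1): add — endpoints in different components.
S-W (2): add — endpoints in different components.
W-X (3): add — endpoints in different components.
R-U (4): add — endpoints in different components.
V-W (6): add — endpoints in different components.
R-V (7): add — endpoints in different components.
U-V (8): skip — U and V already connected.
S-U (9): skip — U and S already connected.
S-V (10): skip — V and S already connected.
P-S (11): add — endpoints in different components.
P-Q (12): add — endpoints in different components.
Every non-tree edge has weight strictly greater than the heaviest edge on the tree path between its endpoints, so the MST is unique.

Yes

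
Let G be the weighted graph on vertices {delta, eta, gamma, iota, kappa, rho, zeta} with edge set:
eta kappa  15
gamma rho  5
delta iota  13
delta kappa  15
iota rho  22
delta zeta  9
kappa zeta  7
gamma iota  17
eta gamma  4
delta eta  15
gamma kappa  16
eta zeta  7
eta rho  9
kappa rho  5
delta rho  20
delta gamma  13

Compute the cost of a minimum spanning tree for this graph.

43

Prim, starting at rho.
Step 1: cheapest edge leaving the tree is gamma rho (5); add gamma.
Step 2: cheapest edge leaving the tree is eta gamma (4); add eta.
Step 3: cheapest edge leaving the tree is kappa rho (5); add kappa.
Step 4: cheapest edge leaving the tree is eta zeta (7); add zeta.
Step 5: cheapest edge leaving the tree is delta zeta (9); add delta.
Step 6: cheapest edge leaving the tree is delta iota (13); add iota.
MST edges: gamma rho, eta gamma, kappa rho, eta zeta, delta zeta, delta iota; total weight 5+4+5+7+9+13 = 43.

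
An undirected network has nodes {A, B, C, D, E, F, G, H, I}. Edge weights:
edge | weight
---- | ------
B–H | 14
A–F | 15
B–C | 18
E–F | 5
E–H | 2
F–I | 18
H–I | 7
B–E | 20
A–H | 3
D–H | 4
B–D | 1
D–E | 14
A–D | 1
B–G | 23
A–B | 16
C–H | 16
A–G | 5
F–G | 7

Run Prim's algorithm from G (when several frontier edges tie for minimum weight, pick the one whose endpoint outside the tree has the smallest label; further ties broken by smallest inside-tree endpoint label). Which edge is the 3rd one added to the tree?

Grow the tree from G using Prim:
Step 1: cheapest edge leaving the tree is A–G (5); add A.
Step 2: cheapest edge leaving the tree is A–D (1); add D.
Step 3: cheapest edge leaving the tree is B–D (1); add B.
Step 4: cheapest edge leaving the tree is A–H (3); add H.
Step 5: cheapest edge leaving the tree is E–H (2); add E.
Step 6: cheapest edge leaving the tree is E–F (5); add F.
Step 7: cheapest edge leaving the tree is H–I (7); add I.
Step 8: cheapest edge leaving the tree is C–H (16); add C.
The 3rd edge added is B–D.

B-D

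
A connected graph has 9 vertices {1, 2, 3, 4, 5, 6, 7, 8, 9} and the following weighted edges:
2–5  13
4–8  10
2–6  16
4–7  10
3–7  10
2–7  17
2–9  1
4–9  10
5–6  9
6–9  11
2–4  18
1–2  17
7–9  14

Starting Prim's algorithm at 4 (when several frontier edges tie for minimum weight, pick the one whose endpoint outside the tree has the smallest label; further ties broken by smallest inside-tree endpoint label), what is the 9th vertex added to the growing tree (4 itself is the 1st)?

1

Prim, starting at 4.
Step 1: cheapest edge leaving the tree is 4–7 (10); add 7.
Step 2: cheapest edge leaving the tree is 3–7 (10); add 3.
Step 3: cheapest edge leaving the tree is 4–8 (10); add 8.
Step 4: cheapest edge leaving the tree is 4–9 (10); add 9.
Step 5: cheapest edge leaving the tree is 2–9 (1); add 2.
Step 6: cheapest edge leaving the tree is 6–9 (11); add 6.
Step 7: cheapest edge leaving the tree is 5–6 (9); add 5.
Step 8: cheapest edge leaving the tree is 1–2 (17); add 1.
Vertex order: 4, 7, 3, 8, 9, 2, 6, 5, 1. The 9th vertex is 1.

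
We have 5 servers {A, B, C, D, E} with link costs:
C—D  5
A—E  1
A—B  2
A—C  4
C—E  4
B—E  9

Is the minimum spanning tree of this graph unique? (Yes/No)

No

Sort edges by weight, then run Kruskal:
A—E (1): add — endpoints in different components.
A—B (2): add — endpoints in different components.
A—C (4): add — endpoints in different components.
C—E (4): skip — C and E already connected.
C—D (5): add — endpoints in different components.
Non-tree edge C—E has weight 4, equal to the heaviest edge on its tree cycle — swapping gives another MST of the same weight. Not unique.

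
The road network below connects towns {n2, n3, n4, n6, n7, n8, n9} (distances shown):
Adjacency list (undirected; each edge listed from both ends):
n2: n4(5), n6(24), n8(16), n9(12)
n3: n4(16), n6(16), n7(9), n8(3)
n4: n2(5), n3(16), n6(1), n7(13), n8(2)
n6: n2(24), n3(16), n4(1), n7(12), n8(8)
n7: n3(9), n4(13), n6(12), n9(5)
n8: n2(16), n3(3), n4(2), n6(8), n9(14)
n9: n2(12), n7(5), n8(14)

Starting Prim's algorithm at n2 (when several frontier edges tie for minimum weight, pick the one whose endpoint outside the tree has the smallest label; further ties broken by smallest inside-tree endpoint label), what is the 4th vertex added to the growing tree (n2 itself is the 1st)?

Prim, starting at n2.
Step 1: cheapest edge leaving the tree is n2–n4 (5); add n4.
Step 2: cheapest edge leaving the tree is n4–n6 (1); add n6.
Step 3: cheapest edge leaving the tree is n4–n8 (2); add n8.
Step 4: cheapest edge leaving the tree is n3–n8 (3); add n3.
Step 5: cheapest edge leaving the tree is n3–n7 (9); add n7.
Step 6: cheapest edge leaving the tree is n7–n9 (5); add n9.
Vertex order: n2, n4, n6, n8, n3, n7, n9. The 4th vertex is n8.

n8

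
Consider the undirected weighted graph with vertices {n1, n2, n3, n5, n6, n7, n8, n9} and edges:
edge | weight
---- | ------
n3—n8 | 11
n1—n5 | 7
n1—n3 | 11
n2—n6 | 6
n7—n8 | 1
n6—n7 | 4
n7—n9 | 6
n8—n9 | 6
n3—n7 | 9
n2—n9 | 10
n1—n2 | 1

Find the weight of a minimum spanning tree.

34

Prim's algorithm from n8:
Step 1: frontier [n7—n8 1, n8—n9 6, n3—n8 11] → take n7—n8 (1); add n7.
Step 2: frontier [n6—n7 4, n7—n9 6, n3—n7 9, n8—n9 6, n3—n8 11] → take n6—n7 (4); add n6.
Step 3: frontier [n2—n6 6, n7—n9 6, n3—n7 9, n8—n9 6, n3—n8 11] → take n2—n6 (6); add n2.
Step 4: frontier [n1—n2 1, n2—n9 10, n7—n9 6, n3—n7 9, n8—n9 6, n3—n8 11] → take n1—n2 (1); add n1.
Step 5: frontier [n1—n5 7, n1—n3 11, n2—n9 10, n7—n9 6, n3—n7 9, n8—n9 6, n3—n8 11] → take n7—n9 (6); add n9.
Step 6: frontier [n1—n5 7, n1—n3 11, n3—n7 9, n3—n8 11] → take n1—n5 (7); add n5.
Step 7: frontier [n1—n3 11, n3—n7 9, n3—n8 11] → take n3—n7 (9); add n3.
MST edges: n7—n8, n6—n7, n2—n6, n1—n2, n7—n9, n1—n5, n3—n7; total weight 1+4+6+1+6+7+9 = 34.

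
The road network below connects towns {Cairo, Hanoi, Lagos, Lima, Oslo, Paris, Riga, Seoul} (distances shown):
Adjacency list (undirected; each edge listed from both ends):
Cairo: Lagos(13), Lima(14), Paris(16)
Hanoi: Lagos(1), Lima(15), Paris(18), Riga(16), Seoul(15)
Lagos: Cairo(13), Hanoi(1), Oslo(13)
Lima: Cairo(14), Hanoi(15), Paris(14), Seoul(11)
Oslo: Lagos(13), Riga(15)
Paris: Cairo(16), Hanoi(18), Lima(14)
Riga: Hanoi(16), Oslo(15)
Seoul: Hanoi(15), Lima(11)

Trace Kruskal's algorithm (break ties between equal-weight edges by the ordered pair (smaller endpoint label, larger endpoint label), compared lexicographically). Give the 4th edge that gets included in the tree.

Kruskal's algorithm — process edges by increasing weight (ties by edge label):
Hanoi—Lagos (1): add — endpoints in different components.
Lima—Seoul (11): add — endpoints in different components.
Cairo—Lagos (13): add — endpoints in different components.
Lagos—Oslo (13): add — endpoints in different components.
Cairo—Lima (14): add — endpoints in different components.
Lima—Paris (14): add — endpoints in different components.
Hanoi—Lima (15): skip — Hanoi and Lima already connected.
Hanoi—Seoul (15): skip — Hanoi and Seoul already connected.
Oslo—Riga (15): add — endpoints in different components.
The 4th edge added is Lagos—Oslo.

Lagos-Oslo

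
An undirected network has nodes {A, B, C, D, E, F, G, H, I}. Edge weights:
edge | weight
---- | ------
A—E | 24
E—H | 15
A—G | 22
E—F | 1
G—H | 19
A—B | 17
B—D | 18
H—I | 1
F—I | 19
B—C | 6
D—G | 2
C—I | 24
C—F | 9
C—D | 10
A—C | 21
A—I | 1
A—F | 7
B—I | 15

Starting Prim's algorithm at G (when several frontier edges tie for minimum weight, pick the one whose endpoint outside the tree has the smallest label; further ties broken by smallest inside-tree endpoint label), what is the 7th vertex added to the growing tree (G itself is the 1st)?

Grow the tree from G using Prim:
Step 1: cheapest edge leaving the tree is D—G (2); add D.
Step 2: cheapest edge leaving the tree is C—D (10); add C.
Step 3: cheapest edge leaving the tree is B—C (6); add B.
Step 4: cheapest edge leaving the tree is C—F (9); add F.
Step 5: cheapest edge leaving the tree is E—F (1); add E.
Step 6: cheapest edge leaving the tree is A—F (7); add A.
Step 7: cheapest edge leaving the tree is A—I (1); add I.
Step 8: cheapest edge leaving the tree is H—I (1); add H.
Vertex order: G, D, C, B, F, E, A, I, H. The 7th vertex is A.

A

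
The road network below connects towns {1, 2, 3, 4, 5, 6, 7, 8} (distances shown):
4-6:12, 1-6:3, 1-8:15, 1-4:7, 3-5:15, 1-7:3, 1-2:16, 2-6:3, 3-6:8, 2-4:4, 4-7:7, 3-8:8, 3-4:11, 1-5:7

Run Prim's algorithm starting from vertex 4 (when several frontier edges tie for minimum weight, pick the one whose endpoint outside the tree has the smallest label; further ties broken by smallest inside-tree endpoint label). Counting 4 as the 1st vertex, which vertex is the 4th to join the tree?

Grow the tree from 4 using Prim:
Step 1: frontier [2-4 4, 1-4 7, 4-7 7, 3-4 11, 4-6 12] → take 2-4 (4); add 2.
Step 2: frontier [2-6 3, 1-2 16, 1-4 7, 4-7 7, 3-4 11, 4-6 12] → take 2-6 (3); add 6.
Step 3: frontier [1-2 16, 1-4 7, 4-7 7, 3-4 11, 1-6 3, 3-6 8] → take 1-6 (3); add 1.
Step 4: frontier [1-7 3, 1-5 7, 1-8 15, 4-7 7, 3-4 11, 3-6 8] → take 1-7 (3); add 7.
Step 5: frontier [1-5 7, 1-8 15, 3-4 11, 3-6 8] → take 1-5 (7); add 5.
Step 6: frontier [1-8 15, 3-4 11, 3-5 15, 3-6 8] → take 3-6 (8); add 3.
Step 7: frontier [1-8 15, 3-8 8] → take 3-8 (8); add 8.
Vertex order: 4, 2, 6, 1, 7, 5, 3, 8. The 4th vertex is 1.

1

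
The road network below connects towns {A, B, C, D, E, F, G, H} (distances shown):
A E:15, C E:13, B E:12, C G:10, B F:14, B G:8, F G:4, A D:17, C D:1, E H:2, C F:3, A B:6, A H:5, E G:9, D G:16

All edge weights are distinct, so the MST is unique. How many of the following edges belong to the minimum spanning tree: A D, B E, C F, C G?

1

Sort edges by weight, then run Kruskal:
C D (1): add — endpoints in different components.
E H (2): add — endpoints in different components.
C F (3): add — endpoints in different components.
F G (4): add — endpoints in different components.
A H (5): add — endpoints in different components.
A B (6): add — endpoints in different components.
B G (8): add — endpoints in different components.
MST edge set: {C D, E H, C F, F G, A H, A B, B G}.
Of the listed edges, {C F} are in the MST → 1.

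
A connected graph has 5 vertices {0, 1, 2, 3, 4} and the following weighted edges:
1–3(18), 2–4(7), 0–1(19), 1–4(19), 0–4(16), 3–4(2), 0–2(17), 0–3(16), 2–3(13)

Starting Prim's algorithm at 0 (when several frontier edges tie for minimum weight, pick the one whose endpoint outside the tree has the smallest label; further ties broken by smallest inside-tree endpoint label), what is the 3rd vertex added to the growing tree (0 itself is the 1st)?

4

Prim's algorithm from 0:
Step 1: cheapest edge leaving the tree is 0–3 (16); add 3.
Step 2: cheapest edge leaving the tree is 3–4 (2); add 4.
Step 3: cheapest edge leaving the tree is 2–4 (7); add 2.
Step 4: cheapest edge leaving the tree is 1–3 (18); add 1.
Vertex order: 0, 3, 4, 2, 1. The 3rd vertex is 4.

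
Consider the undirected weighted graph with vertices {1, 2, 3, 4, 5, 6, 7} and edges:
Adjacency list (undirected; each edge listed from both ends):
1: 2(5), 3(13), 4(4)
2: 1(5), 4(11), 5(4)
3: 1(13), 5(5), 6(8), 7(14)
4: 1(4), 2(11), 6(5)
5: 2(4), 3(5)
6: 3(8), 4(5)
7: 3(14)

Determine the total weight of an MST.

Sort edges by weight, then run Kruskal:
1 4 (4): add — endpoints in different components.
2 5 (4): add — endpoints in different components.
1 2 (5): add — endpoints in different components.
3 5 (5): add — endpoints in different components.
4 6 (5): add — endpoints in different components.
3 6 (8): skip — 3 and 6 already connected.
2 4 (11): skip — 2 and 4 already connected.
1 3 (13): skip — 1 and 3 already connected.
3 7 (14): add — endpoints in different components.
MST edges: 1 4, 2 5, 1 2, 3 5, 4 6, 3 7; total weight 4+4+5+5+5+14 = 37.

37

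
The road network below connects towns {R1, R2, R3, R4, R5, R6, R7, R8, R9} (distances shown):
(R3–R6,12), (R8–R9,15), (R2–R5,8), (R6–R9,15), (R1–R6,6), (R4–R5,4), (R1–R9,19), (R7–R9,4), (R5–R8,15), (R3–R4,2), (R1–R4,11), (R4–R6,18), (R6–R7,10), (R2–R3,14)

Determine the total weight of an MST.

60

Kruskal's algorithm — process edges by increasing weight (ties by edge label):
R3–R4 (2): add — endpoints in different components.
R4–R5 (4): add — endpoints in different components.
R7–R9 (4): add — endpoints in different components.
R1–R6 (6): add — endpoints in different components.
R2–R5 (8): add — endpoints in different components.
R6–R7 (10): add — endpoints in different components.
R1–R4 (11): add — endpoints in different components.
R3–R6 (12): skip — R6 and R3 already connected.
R2–R3 (14): skip — R2 and R3 already connected.
R5–R8 (15): add — endpoints in different components.
MST edges: R3–R4, R4–R5, R7–R9, R1–R6, R2–R5, R6–R7, R1–R4, R5–R8; total weight 2+4+4+6+8+10+11+15 = 60.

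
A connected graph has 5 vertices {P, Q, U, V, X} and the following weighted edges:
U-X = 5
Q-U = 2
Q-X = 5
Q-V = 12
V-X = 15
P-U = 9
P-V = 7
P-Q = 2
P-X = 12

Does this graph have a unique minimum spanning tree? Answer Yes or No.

No

Kruskal's algorithm — process edges by increasing weight (ties by edge label):
P-Q (2): add — endpoints in different components.
Q-U (2): add — endpoints in different components.
Q-X (5): add — endpoints in different components.
U-X (5): skip — X and U already connected.
P-V (7): add — endpoints in different components.
Non-tree edge U-X has weight 5, equal to the heaviest edge on its tree cycle — swapping gives another MST of the same weight. Not unique.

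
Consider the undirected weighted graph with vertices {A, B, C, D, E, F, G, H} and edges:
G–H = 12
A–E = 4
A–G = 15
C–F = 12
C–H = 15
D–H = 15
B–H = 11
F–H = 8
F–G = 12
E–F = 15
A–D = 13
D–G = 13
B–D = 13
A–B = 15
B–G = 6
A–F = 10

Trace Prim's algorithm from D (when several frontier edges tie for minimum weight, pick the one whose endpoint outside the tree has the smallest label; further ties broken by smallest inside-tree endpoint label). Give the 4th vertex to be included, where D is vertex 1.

F

Prim, starting at D.
Step 1: cheapest edge leaving the tree is A–D (13); add A.
Step 2: cheapest edge leaving the tree is A–E (4); add E.
Step 3: cheapest edge leaving the tree is A–F (10); add F.
Step 4: cheapest edge leaving the tree is F–H (8); add H.
Step 5: cheapest edge leaving the tree is B–H (11); add B.
Step 6: cheapest edge leaving the tree is B–G (6); add G.
Step 7: cheapest edge leaving the tree is C–F (12); add C.
Vertex order: D, A, E, F, H, B, G, C. The 4th vertex is F.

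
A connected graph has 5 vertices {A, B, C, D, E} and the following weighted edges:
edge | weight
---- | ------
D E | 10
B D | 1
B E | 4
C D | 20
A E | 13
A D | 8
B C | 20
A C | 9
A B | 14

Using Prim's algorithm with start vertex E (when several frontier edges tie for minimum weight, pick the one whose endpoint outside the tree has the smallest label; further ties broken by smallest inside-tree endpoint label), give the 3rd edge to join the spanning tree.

A-D

Grow the tree from E using Prim:
Step 1: cheapest edge leaving the tree is B E (4); add B.
Step 2: cheapest edge leaving the tree is B D (1); add D.
Step 3: cheapest edge leaving the tree is A D (8); add A.
Step 4: cheapest edge leaving the tree is A C (9); add C.
The 3rd edge added is A D.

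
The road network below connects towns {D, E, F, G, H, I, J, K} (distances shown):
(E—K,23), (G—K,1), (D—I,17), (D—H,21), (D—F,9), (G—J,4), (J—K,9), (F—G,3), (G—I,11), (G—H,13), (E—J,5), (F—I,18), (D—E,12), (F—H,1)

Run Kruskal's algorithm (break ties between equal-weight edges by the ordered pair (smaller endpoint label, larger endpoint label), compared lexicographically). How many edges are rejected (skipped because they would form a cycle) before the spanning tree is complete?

Kruskal's algorithm — process edges by increasing weight (ties by edge label):
F—H (1): add — endpoints in different components.
G—K (1): add — endpoints in different components.
F—G (3): add — endpoints in different components.
G—J (4): add — endpoints in different components.
E—J (5): add — endpoints in different components.
D—F (9): add — endpoints in different components.
J—K (9): skip — J and K already connected.
G—I (11): add — endpoints in different components.
Edges rejected before the tree was complete: 1.

1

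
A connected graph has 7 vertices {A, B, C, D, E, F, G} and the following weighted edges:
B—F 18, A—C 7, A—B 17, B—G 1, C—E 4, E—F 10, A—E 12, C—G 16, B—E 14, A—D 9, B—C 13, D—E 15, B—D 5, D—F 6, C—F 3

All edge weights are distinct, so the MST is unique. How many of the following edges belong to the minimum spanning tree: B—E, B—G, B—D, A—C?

Kruskal: consider edges lightest-first.
B—G (1): add — endpoints in different components.
C—F (3): add — endpoints in different components.
C—E (4): add — endpoints in different components.
B—D (5): add — endpoints in different components.
D—F (6): add — endpoints in different components.
A—C (7): add — endpoints in different components.
MST edge set: {B—G, C—F, C—E, B—D, D—F, A—C}.
Of the listed edges, {B—G, B—D, A—C} are in the MST → 3.

3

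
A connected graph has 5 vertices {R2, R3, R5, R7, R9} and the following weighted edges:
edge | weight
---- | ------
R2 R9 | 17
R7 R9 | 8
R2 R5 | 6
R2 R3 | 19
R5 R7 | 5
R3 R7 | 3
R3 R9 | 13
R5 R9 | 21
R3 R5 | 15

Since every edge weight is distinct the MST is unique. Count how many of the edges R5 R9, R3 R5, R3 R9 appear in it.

0

Sort edges by weight, then run Kruskal:
R3 R7 (3): add. Components now {R3,R7} {R5} {R2} {R9}
R5 R7 (5): add. Components now {R3,R5,R7} {R2} {R9}
R2 R5 (6): add. Components now {R2,R3,R5,R7} {R9}
R7 R9 (8): add. Components now {R2,R3,R5,R7,R9}
MST edge set: {R3 R7, R5 R7, R2 R5, R7 R9}.
Of the listed edges, {} are in the MST → 0.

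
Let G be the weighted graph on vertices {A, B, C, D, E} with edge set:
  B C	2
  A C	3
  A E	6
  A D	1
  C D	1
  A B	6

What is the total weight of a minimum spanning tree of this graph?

Kruskal: consider edges lightest-first.
A D (1): add. Components now {A,D} {B} {C} {E}
C D (1): add. Components now {A,C,D} {B} {E}
B C (2): add. Components now {A,B,C,D} {E}
A C (3): skip — A and C already connected.
A B (6): skip — A and B already connected.
A E (6): add. Components now {A,B,C,D,E}
MST edges: A D, C D, B C, A E; total weight 1+1+2+6 = 10.

10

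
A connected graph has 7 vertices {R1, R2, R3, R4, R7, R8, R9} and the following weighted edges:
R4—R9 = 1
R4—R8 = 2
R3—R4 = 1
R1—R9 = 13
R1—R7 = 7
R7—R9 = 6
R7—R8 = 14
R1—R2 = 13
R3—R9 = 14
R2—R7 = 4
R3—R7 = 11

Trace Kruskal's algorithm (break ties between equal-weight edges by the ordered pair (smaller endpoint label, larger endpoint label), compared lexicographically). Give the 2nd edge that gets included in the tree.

R4-R9

Kruskal: consider edges lightest-first.
R3—R4 (1): add. Components now {R9} {R8} {R1} {R2} {R3,R4} {R7}
R4—R9 (1): add. Components now {R3,R4,R9} {R8} {R1} {R2} {R7}
R4—R8 (2): add. Components now {R3,R4,R8,R9} {R1} {R2} {R7}
R2—R7 (4): add. Components now {R3,R4,R8,R9} {R1} {R2,R7}
R7—R9 (6): add. Components now {R2,R3,R4,R7,R8,R9} {R1}
R1—R7 (7): add. Components now {R1,R2,R3,R4,R7,R8,R9}
The 2nd edge added is R4—R9.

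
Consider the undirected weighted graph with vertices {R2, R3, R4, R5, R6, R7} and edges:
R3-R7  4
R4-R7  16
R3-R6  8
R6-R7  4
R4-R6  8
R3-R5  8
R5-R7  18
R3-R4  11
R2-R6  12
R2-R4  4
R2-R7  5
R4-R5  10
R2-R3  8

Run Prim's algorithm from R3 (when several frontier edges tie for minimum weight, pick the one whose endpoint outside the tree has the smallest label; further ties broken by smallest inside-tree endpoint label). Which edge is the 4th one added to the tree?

R2-R4

Prim's algorithm from R3:
Step 1: cheapest edge leaving the tree is R3-R7 (4); add R7.
Step 2: cheapest edge leaving the tree is R6-R7 (4); add R6.
Step 3: cheapest edge leaving the tree is R2-R7 (5); add R2.
Step 4: cheapest edge leaving the tree is R2-R4 (4); add R4.
Step 5: cheapest edge leaving the tree is R3-R5 (8); add R5.
The 4th edge added is R2-R4.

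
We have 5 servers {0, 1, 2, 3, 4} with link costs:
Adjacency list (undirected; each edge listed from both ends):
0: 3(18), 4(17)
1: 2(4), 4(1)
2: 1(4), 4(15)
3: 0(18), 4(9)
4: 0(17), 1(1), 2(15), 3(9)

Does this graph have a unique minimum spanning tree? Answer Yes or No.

Sort edges by weight, then run Kruskal:
1—4 (1): add — endpoints in different components.
1—2 (4): add — endpoints in different components.
3—4 (9): add — endpoints in different components.
2—4 (15): skip — 2 and 4 already connected.
0—4 (17): add — endpoints in different components.
Every non-tree edge has weight strictly greater than the heaviest edge on the tree path between its endpoints, so the MST is unique.

Yes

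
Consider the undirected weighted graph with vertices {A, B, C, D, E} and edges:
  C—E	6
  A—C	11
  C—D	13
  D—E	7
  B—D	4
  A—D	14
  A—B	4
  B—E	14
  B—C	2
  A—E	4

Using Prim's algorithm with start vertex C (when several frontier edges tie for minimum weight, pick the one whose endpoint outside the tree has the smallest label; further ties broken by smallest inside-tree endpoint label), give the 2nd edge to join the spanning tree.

Prim, starting at C.
Step 1: cheapest edge leaving the tree is B—C (2); add B.
Step 2: cheapest edge leaving the tree is A—B (4); add A.
Step 3: cheapest edge leaving the tree is B—D (4); add D.
Step 4: cheapest edge leaving the tree is A—E (4); add E.
The 2nd edge added is A—B.

A-B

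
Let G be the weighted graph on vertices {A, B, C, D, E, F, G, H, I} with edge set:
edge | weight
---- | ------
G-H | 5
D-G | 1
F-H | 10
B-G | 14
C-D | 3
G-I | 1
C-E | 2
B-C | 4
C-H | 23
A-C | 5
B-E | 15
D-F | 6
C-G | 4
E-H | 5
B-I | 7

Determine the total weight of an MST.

Kruskal: consider edges lightest-first.
D-G (1): add — endpoints in different components.
G-I (1): add — endpoints in different components.
C-E (2): add — endpoints in different components.
C-D (3): add — endpoints in different components.
B-C (4): add — endpoints in different components.
C-G (4): skip — C and G already connected.
A-C (5): add — endpoints in different components.
E-H (5): add — endpoints in different components.
G-H (5): skip — G and H already connected.
D-F (6): add — endpoints in different components.
MST edges: D-G, G-I, C-E, C-D, B-C, A-C, E-H, D-F; total weight 1+1+2+3+4+5+5+6 = 27.

27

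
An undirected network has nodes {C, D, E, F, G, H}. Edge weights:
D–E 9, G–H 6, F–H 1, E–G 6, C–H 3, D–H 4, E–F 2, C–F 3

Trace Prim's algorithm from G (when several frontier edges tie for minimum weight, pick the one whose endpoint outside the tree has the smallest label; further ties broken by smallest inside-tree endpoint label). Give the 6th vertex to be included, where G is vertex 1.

Prim, starting at G.
Step 1: frontier [E–G 6, G–H 6] → take E–G (6); add E.
Step 2: frontier [E–F 2, D–E 9, G–H 6] → take E–F (2); add F.
Step 3: frontier [D–E 9, F–H 1, C–F 3, G–H 6] → take F–H (1); add H.
Step 4: frontier [D–E 9, C–F 3, C–H 3, D–H 4] → take C–F (3); add C.
Step 5: frontier [D–E 9, D–H 4] → take D–H (4); add D.
Vertex order: G, E, F, H, C, D. The 6th vertex is D.

D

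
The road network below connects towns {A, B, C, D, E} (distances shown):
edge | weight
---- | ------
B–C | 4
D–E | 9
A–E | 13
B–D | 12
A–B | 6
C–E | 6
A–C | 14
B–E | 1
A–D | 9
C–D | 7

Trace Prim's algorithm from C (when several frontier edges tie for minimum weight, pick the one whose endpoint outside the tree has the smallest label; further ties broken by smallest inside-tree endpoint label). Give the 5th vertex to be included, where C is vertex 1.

D

Grow the tree from C using Prim:
Step 1: frontier [B–C 4, C–E 6, C–D 7, A–C 14] → take B–C (4); add B.
Step 2: frontier [B–E 1, A–B 6, B–D 12, C–E 6, C–D 7, A–C 14] → take B–E (1); add E.
Step 3: frontier [A–B 6, B–D 12, C–D 7, A–C 14, D–E 9, A–E 13] → take A–B (6); add A.
Step 4: frontier [A–D 9, B–D 12, C–D 7, D–E 9] → take C–D (7); add D.
Vertex order: C, B, E, A, D. The 5th vertex is D.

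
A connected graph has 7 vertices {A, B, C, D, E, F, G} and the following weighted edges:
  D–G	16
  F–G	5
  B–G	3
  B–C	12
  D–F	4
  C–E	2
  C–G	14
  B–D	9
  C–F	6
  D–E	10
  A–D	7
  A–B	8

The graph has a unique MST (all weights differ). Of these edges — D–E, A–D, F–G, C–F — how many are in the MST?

3

Sort edges by weight, then run Kruskal:
C–E (2): add. Components now {A} {B} {C,E} {D} {F} {G}
B–G (3): add. Components now {A} {B,G} {C,E} {D} {F}
D–F (4): add. Components now {A} {B,G} {C,E} {D,F}
F–G (5): add. Components now {A} {B,D,F,G} {C,E}
C–F (6): add. Components now {A} {B,C,D,E,F,G}
A–D (7): add. Components now {A,B,C,D,E,F,G}
MST edge set: {C–E, B–G, D–F, F–G, C–F, A–D}.
Of the listed edges, {A–D, F–G, C–F} are in the MST → 3.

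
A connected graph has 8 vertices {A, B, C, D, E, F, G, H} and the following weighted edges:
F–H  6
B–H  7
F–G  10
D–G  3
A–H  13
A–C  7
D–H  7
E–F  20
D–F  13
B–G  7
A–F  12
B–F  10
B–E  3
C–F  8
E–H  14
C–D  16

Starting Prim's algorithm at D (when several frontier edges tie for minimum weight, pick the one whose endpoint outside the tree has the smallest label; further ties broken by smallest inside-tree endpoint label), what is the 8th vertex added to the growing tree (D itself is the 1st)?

Prim's algorithm from D:
Step 1: cheapest edge leaving the tree is D–G (3); add G.
Step 2: cheapest edge leaving the tree is B–G (7); add B.
Step 3: cheapest edge leaving the tree is B–E (3); add E.
Step 4: cheapest edge leaving the tree is B–H (7); add H.
Step 5: cheapest edge leaving the tree is F–H (6); add F.
Step 6: cheapest edge leaving the tree is C–F (8); add C.
Step 7: cheapest edge leaving the tree is A–C (7); add A.
Vertex order: D, G, B, E, H, F, C, A. The 8th vertex is A.

A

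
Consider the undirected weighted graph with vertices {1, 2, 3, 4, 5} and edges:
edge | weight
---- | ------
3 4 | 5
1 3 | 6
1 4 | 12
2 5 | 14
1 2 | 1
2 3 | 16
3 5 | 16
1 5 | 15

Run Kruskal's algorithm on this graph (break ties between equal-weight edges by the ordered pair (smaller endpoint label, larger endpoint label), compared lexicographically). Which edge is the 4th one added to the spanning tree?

Kruskal: consider edges lightest-first.
1 2 (1): add — endpoints in different components.
3 4 (5): add — endpoints in different components.
1 3 (6): add — endpoints in different components.
1 4 (12): skip — 1 and 4 already connected.
2 5 (14): add — endpoints in different components.
The 4th edge added is 2 5.

2-5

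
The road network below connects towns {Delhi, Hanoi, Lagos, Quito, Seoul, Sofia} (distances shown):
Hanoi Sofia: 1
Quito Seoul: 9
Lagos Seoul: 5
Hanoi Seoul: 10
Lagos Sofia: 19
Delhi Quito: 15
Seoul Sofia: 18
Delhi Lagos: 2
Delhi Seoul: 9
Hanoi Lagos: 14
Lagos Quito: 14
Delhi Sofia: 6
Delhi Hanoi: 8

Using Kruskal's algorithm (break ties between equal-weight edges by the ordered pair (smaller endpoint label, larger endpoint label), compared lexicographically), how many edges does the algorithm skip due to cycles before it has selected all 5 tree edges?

2

Kruskal: consider edges lightest-first.
Hanoi Sofia (1): add. Components now {Lagos} {Quito} {Seoul} {Delhi} {Hanoi,Sofia}
Delhi Lagos (2): add. Components now {Delhi,Lagos} {Quito} {Seoul} {Hanoi,Sofia}
Lagos Seoul (5): add. Components now {Delhi,Lagos,Seoul} {Quito} {Hanoi,Sofia}
Delhi Sofia (6): add. Components now {Delhi,Hanoi,Lagos,Seoul,Sofia} {Quito}
Delhi Hanoi (8): skip — Delhi and Hanoi already connected.
Delhi Seoul (9): skip — Seoul and Delhi already connected.
Quito Seoul (9): add. Components now {Delhi,Hanoi,Lagos,Quito,Seoul,Sofia}
Edges rejected before the tree was complete: 2.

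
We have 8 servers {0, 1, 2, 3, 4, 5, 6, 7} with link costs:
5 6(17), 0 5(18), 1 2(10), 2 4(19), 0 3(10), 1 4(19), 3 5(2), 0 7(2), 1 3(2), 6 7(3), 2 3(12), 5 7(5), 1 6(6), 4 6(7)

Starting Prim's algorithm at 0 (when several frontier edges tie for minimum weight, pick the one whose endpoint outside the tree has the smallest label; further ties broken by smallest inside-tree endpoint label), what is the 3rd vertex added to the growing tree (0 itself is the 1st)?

Prim's algorithm from 0:
Step 1: frontier [0 7 2, 0 3 10, 0 5 18] → take 0 7 (2); add 7.
Step 2: frontier [0 3 10, 0 5 18, 6 7 3, 5 7 5] → take 6 7 (3); add 6.
Step 3: frontier [0 3 10, 0 5 18, 1 6 6, 4 6 7, 5 6 17, 5 7 5] → take 5 7 (5); add 5.
Step 4: frontier [0 3 10, 3 5 2, 1 6 6, 4 6 7] → take 3 5 (2); add 3.
Step 5: frontier [1 3 2, 2 3 12, 1 6 6, 4 6 7] → take 1 3 (2); add 1.
Step 6: frontier [1 2 10, 1 4 19, 2 3 12, 4 6 7] → take 4 6 (7); add 4.
Step 7: frontier [1 2 10, 2 3 12, 2 4 19] → take 1 2 (10); add 2.
Vertex order: 0, 7, 6, 5, 3, 1, 4, 2. The 3rd vertex is 6.

6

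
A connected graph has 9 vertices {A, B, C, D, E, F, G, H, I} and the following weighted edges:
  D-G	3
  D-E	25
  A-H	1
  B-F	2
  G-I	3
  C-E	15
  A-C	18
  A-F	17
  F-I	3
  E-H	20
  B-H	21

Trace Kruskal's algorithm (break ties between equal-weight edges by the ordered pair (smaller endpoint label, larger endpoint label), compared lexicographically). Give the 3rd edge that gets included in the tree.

Kruskal's algorithm — process edges by increasing weight (ties by edge label):
A-H (1): add — endpoints in different components.
B-F (2): add — endpoints in different components.
D-G (3): add — endpoints in different components.
F-I (3): add — endpoints in different components.
G-I (3): add — endpoints in different components.
C-E (15): add — endpoints in different components.
A-F (17): add — endpoints in different components.
A-C (18): add — endpoints in different components.
The 3rd edge added is D-G.

D-G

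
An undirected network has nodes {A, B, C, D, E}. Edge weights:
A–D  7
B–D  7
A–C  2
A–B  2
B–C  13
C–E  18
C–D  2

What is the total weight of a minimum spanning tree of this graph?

24

Sort edges by weight, then run Kruskal:
A–B (2): add. Components now {A,B} {C} {D} {E}
A–C (2): add. Components now {A,B,C} {D} {E}
C–D (2): add. Components now {A,B,C,D} {E}
A–D (7): skip — A and D already connected.
B–D (7): skip — B and D already connected.
B–C (13): skip — B and C already connected.
C–E (18): add. Components now {A,B,C,D,E}
MST edges: A–B, A–C, C–D, C–E; total weight 2+2+2+18 = 24.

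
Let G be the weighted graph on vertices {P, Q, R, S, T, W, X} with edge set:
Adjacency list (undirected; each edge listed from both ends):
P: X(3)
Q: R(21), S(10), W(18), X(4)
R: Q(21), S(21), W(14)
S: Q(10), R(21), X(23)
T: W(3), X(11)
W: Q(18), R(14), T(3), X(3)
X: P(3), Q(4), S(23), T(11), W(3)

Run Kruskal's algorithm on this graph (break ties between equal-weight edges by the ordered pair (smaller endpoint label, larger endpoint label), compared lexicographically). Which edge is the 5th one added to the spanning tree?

Sort edges by weight, then run Kruskal:
P—X (3): add. Components now {T} {S} {Q} {W} {P,X} {R}
T—W (3): add. Components now {T,W} {S} {Q} {P,X} {R}
W—X (3): add. Components now {P,T,W,X} {S} {Q} {R}
Q—X (4): add. Components now {P,Q,T,W,X} {S} {R}
Q—S (10): add. Components now {P,Q,S,T,W,X} {R}
T—X (11): skip — T and X already connected.
R—W (14): add. Components now {P,Q,R,S,T,W,X}
The 5th edge added is Q—S.

Q-S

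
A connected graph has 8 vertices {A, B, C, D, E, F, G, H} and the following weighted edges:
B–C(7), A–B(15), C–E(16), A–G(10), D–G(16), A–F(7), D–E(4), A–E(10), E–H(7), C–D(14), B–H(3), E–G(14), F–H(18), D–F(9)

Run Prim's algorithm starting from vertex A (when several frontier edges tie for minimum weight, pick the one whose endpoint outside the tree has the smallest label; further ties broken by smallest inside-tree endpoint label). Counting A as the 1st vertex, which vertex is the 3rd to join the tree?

D

Prim's algorithm from A:
Step 1: cheapest edge leaving the tree is A–F (7); add F.
Step 2: cheapest edge leaving the tree is D–F (9); add D.
Step 3: cheapest edge leaving the tree is D–E (4); add E.
Step 4: cheapest edge leaving the tree is E–H (7); add H.
Step 5: cheapest edge leaving the tree is B–H (3); add B.
Step 6: cheapest edge leaving the tree is B–C (7); add C.
Step 7: cheapest edge leaving the tree is A–G (10); add G.
Vertex order: A, F, D, E, H, B, C, G. The 3rd vertex is D.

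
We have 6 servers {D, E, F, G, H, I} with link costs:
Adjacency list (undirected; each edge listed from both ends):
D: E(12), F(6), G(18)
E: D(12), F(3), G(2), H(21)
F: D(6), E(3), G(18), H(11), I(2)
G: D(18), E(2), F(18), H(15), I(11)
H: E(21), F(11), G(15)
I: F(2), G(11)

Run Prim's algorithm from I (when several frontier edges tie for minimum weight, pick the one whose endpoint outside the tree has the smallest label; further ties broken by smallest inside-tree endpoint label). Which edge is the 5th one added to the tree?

Prim, starting at I.
Step 1: frontier [F—I 2, G—I 11] → take F—I (2); add F.
Step 2: frontier [E—F 3, D—F 6, F—H 11, F—G 18, G—I 11] → take E—F (3); add E.
Step 3: frontier [E—G 2, D—E 12, E—H 21, D—F 6, F—H 11, F—G 18, G—I 11] → take E—G (2); add G.
Step 4: frontier [D—E 12, E—H 21, D—F 6, F—H 11, G—H 15, D—G 18] → take D—F (6); add D.
Step 5: frontier [E—H 21, F—H 11, G—H 15] → take F—H (11); add H.
The 5th edge added is F—H.

F-H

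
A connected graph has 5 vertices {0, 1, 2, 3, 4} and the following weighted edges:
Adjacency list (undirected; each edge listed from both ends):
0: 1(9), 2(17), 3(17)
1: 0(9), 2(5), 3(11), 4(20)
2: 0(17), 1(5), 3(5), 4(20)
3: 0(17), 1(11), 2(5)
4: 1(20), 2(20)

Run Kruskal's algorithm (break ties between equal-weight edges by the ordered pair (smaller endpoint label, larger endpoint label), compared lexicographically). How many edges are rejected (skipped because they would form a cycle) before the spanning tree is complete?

Sort edges by weight, then run Kruskal:
1-2 (5): add. Components now {0} {1,2} {3} {4}
2-3 (5): add. Components now {0} {1,2,3} {4}
0-1 (9): add. Components now {0,1,2,3} {4}
1-3 (11): skip — 1 and 3 already connected.
0-2 (17): skip — 0 and 2 already connected.
0-3 (17): skip — 0 and 3 already connected.
1-4 (20): add. Components now {0,1,2,3,4}
Edges rejected before the tree was complete: 3.

3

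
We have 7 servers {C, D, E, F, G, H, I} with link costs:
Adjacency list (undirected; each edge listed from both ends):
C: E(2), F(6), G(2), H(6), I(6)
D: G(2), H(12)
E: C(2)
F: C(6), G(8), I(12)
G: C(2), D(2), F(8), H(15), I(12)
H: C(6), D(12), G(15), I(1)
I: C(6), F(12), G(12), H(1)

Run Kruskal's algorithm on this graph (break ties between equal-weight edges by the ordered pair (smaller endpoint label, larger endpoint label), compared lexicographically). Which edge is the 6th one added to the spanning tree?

Sort edges by weight, then run Kruskal:
H I (1): add — endpoints in different components.
C E (2): add — endpoints in different components.
C G (2): add — endpoints in different components.
D G (2): add — endpoints in different components.
C F (6): add — endpoints in different components.
C H (6): add — endpoints in different components.
The 6th edge added is C H.

C-H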